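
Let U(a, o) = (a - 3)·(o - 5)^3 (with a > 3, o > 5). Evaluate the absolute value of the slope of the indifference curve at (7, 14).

MRS = 0.75

MU_a = (o−5)^3, MU_o = 3·(a−3)·(o−5)^2.
MRS = (1/3)·(o−5)/(a−3).
At (7, 14): MRS = 0.75.
That is, one extra unit of a is worth 0.75 units of o at the margin.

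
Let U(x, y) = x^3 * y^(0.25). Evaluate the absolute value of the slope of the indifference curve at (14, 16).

MU_x = 3·x^2·y^(0.25) and MU_y = 0.25·x^3·y^(-0.75).
MRS = MU_x/MU_y = (12)·y/x.
At (14, 16): MRS = 96/7.
So at (14, 16) the consumer would give up 96/7 units of y for one more unit of x.

MRS = 96/7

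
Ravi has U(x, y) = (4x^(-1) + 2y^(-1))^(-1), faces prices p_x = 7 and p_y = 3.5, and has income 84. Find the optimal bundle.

x* = 8, y* = 8

For CES with ρ = -1, MRS = (4/2)·(y/x)^2.
Tangency: set MRS = p_x/p_y = 7/3.5 = 2.
So (y/x)^2 = 1; taking the square root, y/x = 1, i.e. y = x.
Substitute into the budget 7·x + 3.5·y = 84: 10.5·x = 84, so x* = 8 and y* = 8.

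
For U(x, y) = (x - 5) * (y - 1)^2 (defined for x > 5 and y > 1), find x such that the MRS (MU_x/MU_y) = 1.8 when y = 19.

x = 10

MU_x = (y−1)^2, MU_y = 2·(x−5)·(y−1).
MRS = (1/2)·(y−1)/(x−5).
Substitute y = 19: MRS = 9/(x − 5). Setting this equal to 1.8 gives x − 5 = 9/1.8 = 5, so x = 10.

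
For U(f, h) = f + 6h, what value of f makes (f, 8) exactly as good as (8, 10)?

f = 20

U(8, 10) = 68.
Set U(f, 8) = 68 and solve.
f + 6·8 = 68 ⇒ f = 20 ⇒ f = 20.
Check: U(20, 8) = 68.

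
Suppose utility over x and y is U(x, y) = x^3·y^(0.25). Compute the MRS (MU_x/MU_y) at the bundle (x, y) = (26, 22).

MU_x = 3·x^2·y^(0.25) and MU_y = 0.25·x^3·y^(-0.75).
MRS = MU_x/MU_y = (12)·y/x.
At (26, 22): MRS = 132/13.
That is, one extra unit of x is worth 132/13 units of y at the margin.

MRS = 132/13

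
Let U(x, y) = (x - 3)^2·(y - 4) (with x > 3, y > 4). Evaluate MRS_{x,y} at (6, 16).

MU_x = 2·(x−3)·(y−4), MU_y = (x−3)^2.
MRS = (2/1)·(y−4)/(x−3).
At (6, 16): MRS = 8.
The indifference curve has slope −8 at this bundle.

MRS = 8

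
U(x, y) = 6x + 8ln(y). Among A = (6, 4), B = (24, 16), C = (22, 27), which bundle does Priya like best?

Evaluate utility at each bundle:
U(A) = 47.090.
U(B) = 166.181.
U(C) = 158.367.
Highest utility is B, so B ≻ C ≻ A.

Bundle B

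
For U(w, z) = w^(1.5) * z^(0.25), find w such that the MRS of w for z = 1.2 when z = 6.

w = 30

MU_w = 1.5·√w·z^(0.25) and MU_z = 0.25·w^(1.5)·z^(-0.75).
MRS = MU_w/MU_z = (6)·z/w.
Substitute z = 6: MRS = 36/w. Setting 36/w = 1.2 gives w = 36/1.2 = 30.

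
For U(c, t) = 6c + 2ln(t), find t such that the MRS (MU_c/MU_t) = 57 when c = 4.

t = 19

MU_c = 6, MU_t = 2/t.
MRS = 6 ÷ (2/t).
MRS depends only on t: 3·t = 57 ⇒ t = 57/3 = 19.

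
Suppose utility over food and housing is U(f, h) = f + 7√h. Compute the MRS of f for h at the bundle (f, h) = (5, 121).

MRS = 22/7

MU_f = 1, MU_h = 7/(2√h).
MRS = 1 ÷ (7/(2√h)).
At (5, 121): MRS = 22/7.
So at (5, 121) the consumer would give up 22/7 units of h for one more unit of f.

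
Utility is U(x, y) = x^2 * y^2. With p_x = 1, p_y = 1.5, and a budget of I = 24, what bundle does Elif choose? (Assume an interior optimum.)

x* = 12, y* = 8

MU_x = 2·x·y^2 and MU_y = 2·x^2·y.
MRS = MU_x/MU_y = y/x.
Tangency: set MRS = p_x/p_y = 1/1.5 = 2/3.
So y/x = 2/3, i.e. y = (2/3)·x.
Substitute into the budget 1·x + 1.5·y = 24: 2·x = 24, so x* = 12.
Then y* = (2/3)·12 = 8.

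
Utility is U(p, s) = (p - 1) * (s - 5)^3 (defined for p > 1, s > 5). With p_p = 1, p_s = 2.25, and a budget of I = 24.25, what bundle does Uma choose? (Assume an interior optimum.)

MU_p = (s−5)^3, MU_s = 3·(p−1)·(s−5)^2.
MRS = (1/3)·(s−5)/(p−1).
Tangency: set MRS = p_p/p_s = 1/2.25 = 4/9.
So (1/3)·(s − 5)/(p − 1) = 4/9, i.e. (s − 5) = (4/3)·(p − 1).
Rewrite the budget in excess-of-subsistence terms: 1·(p − 1) + 2.25·(s − 5) = 24.25 − 1·1 − 2.25·5 = 12.
Substituting, 4·(p − 1) = 12, so p − 1 = 3 and p* = 4.
Then s − 5 = (4/3)·3 = 4, so s* = 9.

p* = 4, s* = 9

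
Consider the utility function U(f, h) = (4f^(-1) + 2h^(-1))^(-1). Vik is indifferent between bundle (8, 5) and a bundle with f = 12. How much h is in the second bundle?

h = 60/17

U depends on (f, h) only through S = 4f^(-1) + 2h^(-1), so equal utility means equal S. At (8, 5): S = 0.9.
With f = 12: 4·12^(-1) = 1/3, so 2h^(-1) = 0.9 − 1/3 = 17/30, i.e. h^(-1) = 17/60.
Hence h = 1/(17/60) = 60/17.
Check: U(12, 60/17) = 1.1111.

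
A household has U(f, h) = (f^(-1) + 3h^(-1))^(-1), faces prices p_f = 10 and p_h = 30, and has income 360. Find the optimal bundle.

f* = 9, h* = 9

For CES with ρ = -1, MRS = (1/3)·(h/f)^2.
Tangency: set MRS = p_f/p_h = 10/30 = 1/3.
So (h/f)^2 = 1; taking the square root, h/f = 1, i.e. h = f.
Substitute into the budget 10·f + 30·h = 360: 40·f = 360, so f* = 9 and h* = 9.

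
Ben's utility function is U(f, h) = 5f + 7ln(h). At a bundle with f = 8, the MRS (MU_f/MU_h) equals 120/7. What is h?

h = 24

MU_f = 5, MU_h = 7/h.
MRS = 5 ÷ (7/h).
MRS depends only on h: (5/7)·h = 120/7 ⇒ h = (120/7)/(5/7) = 24.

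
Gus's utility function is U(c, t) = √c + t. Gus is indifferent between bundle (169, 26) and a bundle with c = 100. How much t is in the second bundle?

t = 29

U(169, 26) = 39.
Set U(100, t) = 39 and solve.
With c = 100: √100 = 10, so t = 39 − 10 = 29.
Check: U(100, 29) = 39.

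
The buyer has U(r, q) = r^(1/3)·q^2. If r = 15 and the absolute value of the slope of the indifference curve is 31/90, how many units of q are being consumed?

MU_r = 1/3·r^(-2/3)·q^2 and MU_q = 2·r^(1/3)·q.
MRS = MU_r/MU_q = (1/6)·q/r.
Substitute r = 15: MRS = q/90. Setting q/90 = 31/90 gives q = (31/90)·90 = 31.

q = 31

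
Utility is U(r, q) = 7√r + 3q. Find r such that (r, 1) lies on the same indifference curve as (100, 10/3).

U(100, 10/3) = 80.
Set U(r, 1) = 80 and solve.
With q = 1: 7√r = 80 − 3·1 = 77, so √r = 11 and r = 121.
Check: U(121, 1) = 80.

r = 121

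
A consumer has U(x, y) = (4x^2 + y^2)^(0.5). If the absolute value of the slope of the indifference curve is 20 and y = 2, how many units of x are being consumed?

For CES with ρ = 2, MRS = (4/1)·(y/x)^(-1).
Setting (4/1)·(2/x)^(-1) = 20 gives (2/x)^(-1) = 5, so 2/x = 0.2 and x = 10.

x = 10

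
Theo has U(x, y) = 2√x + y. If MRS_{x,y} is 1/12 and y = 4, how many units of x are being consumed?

MU_x = 2/(2√x), MU_y = 1.
MRS = 2/(2√x) ÷ 1.
MRS depends only on x: 1/√x = 1/12 ⇒ √x = 1/(1/12) = 12 ⇒ x = 144.

x = 144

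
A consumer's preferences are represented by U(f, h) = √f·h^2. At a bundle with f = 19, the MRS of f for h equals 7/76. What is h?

MU_f = 0.5·f^(-0.5)·h^2 and MU_h = 2·√f·h.
MRS = MU_f/MU_h = (0.25)·h/f.
Substitute f = 19: MRS = h/76. Setting h/76 = 7/76 gives h = (7/76)·76 = 7.

h = 7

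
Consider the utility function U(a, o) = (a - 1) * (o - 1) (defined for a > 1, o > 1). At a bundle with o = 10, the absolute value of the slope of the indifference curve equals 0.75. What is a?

MU_a = (o−1), MU_o = (a−1).
MRS = (o−1)/(a−1).
Substitute o = 10: MRS = 9/(a − 1). Setting this equal to 0.75 gives a − 1 = 9/0.75 = 12, so a = 13.

a = 13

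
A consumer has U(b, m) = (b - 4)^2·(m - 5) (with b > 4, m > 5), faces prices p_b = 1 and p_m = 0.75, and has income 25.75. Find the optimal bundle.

MU_b = 2·(b−4)·(m−5), MU_m = (b−4)^2.
MRS = (2/1)·(m−5)/(b−4).
Tangency: set MRS = p_b/p_m = 1/0.75 = 4/3.
So (2/1)·(m − 5)/(b − 4) = 4/3, i.e. (m − 5) = (2/3)·(b − 4).
Rewrite the budget in excess-of-subsistence terms: 1·(b − 4) + 0.75·(m − 5) = 25.75 − 1·4 − 0.75·5 = 18.
Substituting, 1.5·(b − 4) = 18, so b − 4 = 12 and b* = 16.
Then m − 5 = (2/3)·12 = 8, so m* = 13.

b* = 16, m* = 13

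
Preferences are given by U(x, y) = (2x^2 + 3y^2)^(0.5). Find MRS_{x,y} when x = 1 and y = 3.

MRS = 2/9

For CES with ρ = 2, MRS = (2/3)·(y/x)^(-1).
At (1, 3): MRS = 2/9.
That is, one extra unit of x is worth 2/9 units of y at the margin.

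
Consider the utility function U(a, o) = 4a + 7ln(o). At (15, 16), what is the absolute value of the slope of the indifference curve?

MU_a = 4, MU_o = 7/o.
MRS = 4 ÷ (7/o).
At (15, 16): MRS = 64/7.
That is, one extra unit of a is worth 64/7 units of o at the margin.

MRS = 64/7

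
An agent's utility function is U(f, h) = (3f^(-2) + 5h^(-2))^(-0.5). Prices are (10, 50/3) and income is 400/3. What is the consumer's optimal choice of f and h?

f* = 5, h* = 5

For CES with ρ = -2, MRS = (3/5)·(h/f)^3.
Tangency: set MRS = p_f/p_h = 10/(50/3) = 0.6.
So (h/f)^3 = 1; taking the cube root, h/f = 1, i.e. h = f.
Substitute into the budget 10·f + (50/3)·h = 400/3: (80/3)·f = 400/3, so f* = 5 and h* = 5.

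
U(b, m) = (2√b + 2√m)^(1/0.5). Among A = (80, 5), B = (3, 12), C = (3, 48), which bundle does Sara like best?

Evaluate utility at each bundle:
U(A) = 500.000.
U(B) = 108.000.
U(C) = 300.000.
Highest utility is A, so A ≻ C ≻ B.

Bundle A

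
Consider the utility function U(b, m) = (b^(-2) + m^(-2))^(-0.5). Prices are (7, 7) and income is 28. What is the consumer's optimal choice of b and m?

For CES with ρ = -2, MRS = (m/b)^3.
Tangency: set MRS = p_b/p_m = 7/7 = 1.
So (m/b)^3 = 1; taking the cube root, m/b = 1, i.e. m = b.
Substitute into the budget 7·b + 7·m = 28: 14·b = 28, so b* = 2 and m* = 2.

b* = 2, m* = 2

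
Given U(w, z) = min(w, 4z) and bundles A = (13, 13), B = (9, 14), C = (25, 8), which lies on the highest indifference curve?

Evaluate utility at each bundle:
U(A) = 13.
U(B) = 9.
U(C) = 25.
Highest utility is C, so C ≻ A ≻ B.

Bundle C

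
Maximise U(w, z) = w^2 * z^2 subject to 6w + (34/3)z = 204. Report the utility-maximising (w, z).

w* = 17, z* = 9

MU_w = 2·w·z^2 and MU_z = 2·w^2·z.
MRS = MU_w/MU_z = z/w.
Tangency: set MRS = p_w/p_z = 6/(34/3) = 9/17.
So z/w = 9/17, i.e. z = (9/17)·w.
Substitute into the budget 6·w + (34/3)·z = 204: 12·w = 204, so w* = 17.
Then z* = (9/17)·17 = 9.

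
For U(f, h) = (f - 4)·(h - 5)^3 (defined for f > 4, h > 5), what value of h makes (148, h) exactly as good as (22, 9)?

h = 7

U(22, 9) = 1152.
Set U(148, h) = 1152 and solve.
With f = 148: (148 − 4) = 144, so (h − 5)^3 = 1152/144 = 8.
Taking the cube root (with h > 5): h − 5 = 2, so h = 7.
Check: U(148, 7) = 1152.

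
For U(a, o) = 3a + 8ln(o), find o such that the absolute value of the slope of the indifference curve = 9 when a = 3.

MU_a = 3, MU_o = 8/o.
MRS = 3 ÷ (8/o).
MRS depends only on o: 0.375·o = 9 ⇒ o = 9/0.375 = 24.

o = 24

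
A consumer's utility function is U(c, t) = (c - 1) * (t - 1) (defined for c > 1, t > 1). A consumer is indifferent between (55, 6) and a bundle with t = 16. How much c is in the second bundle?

c = 19

U(55, 6) = 270.
Set U(c, 16) = 270 and solve.
With t = 16: (16 − 1) = 15, so (c − 1) = 270/15 = 18.
So c = 1 + 18 = 19.
Check: U(19, 16) = 270.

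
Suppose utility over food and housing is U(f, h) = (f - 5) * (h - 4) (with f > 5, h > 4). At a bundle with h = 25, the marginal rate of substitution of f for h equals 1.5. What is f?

f = 19

MU_f = (h−4), MU_h = (f−5).
MRS = (h−4)/(f−5).
Substitute h = 25: MRS = 21/(f − 5). Setting this equal to 1.5 gives f − 5 = 21/1.5 = 14, so f = 19.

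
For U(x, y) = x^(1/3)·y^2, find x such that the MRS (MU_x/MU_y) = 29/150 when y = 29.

MU_x = 1/3·x^(-2/3)·y^2 and MU_y = 2·x^(1/3)·y.
MRS = MU_x/MU_y = (1/6)·y/x.
Substitute y = 29: MRS = (29/6)/x. Setting (29/6)/x = 29/150 gives x = (29/6)/(29/150) = 25.

x = 25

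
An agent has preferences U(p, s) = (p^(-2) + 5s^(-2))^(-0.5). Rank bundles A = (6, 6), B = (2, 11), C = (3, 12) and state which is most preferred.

Evaluate utility at each bundle:
U(A) = 2.449.
U(B) = 1.853.
U(C) = 2.619.
Highest utility is C, so C ≻ A ≻ B.

Bundle C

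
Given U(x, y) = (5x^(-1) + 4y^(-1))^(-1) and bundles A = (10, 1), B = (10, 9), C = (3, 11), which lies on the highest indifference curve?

Bundle B

Evaluate utility at each bundle:
U(A) = 0.222.
U(B) = 1.059.
U(C) = 0.493.
Highest utility is B, so B ≻ C ≻ A.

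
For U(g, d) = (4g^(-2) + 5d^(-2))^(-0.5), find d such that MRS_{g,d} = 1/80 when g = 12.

For CES with ρ = -2, MRS = (4/5)·(d/g)^3.
Setting (4/5)·(d/12)^3 = 1/80 gives (d/12)^3 = 1/64, so d/12 = 0.25 and d = 3.

d = 3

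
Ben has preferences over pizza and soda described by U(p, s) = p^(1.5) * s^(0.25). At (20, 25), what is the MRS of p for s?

MU_p = 1.5·√p·s^(0.25) and MU_s = 0.25·p^(1.5)·s^(-0.75).
MRS = MU_p/MU_s = (6)·s/p.
At (20, 25): MRS = 7.5.
The indifference curve has slope −7.5 at this bundle.

MRS = 7.5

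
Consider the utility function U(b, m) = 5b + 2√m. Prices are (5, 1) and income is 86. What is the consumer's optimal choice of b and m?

b* = 17, m* = 1

MU_b = 5, MU_m = 2/(2√m).
MRS = 5 ÷ (2/(2√m)).
Tangency: set MRS = p_b/p_m = 5/1 = 5.
MRS depends only on m: 5·√m = 5 ⇒ √m = 5/5 = 1 ⇒ m* = 1.
From the budget, 5·b = 86 − 1·1 = 85, so b* = 17.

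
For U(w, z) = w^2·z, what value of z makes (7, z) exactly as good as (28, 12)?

U(28, 12) = 9408.
Set U(7, z) = 9408 and solve.
With w = 7: 7^2 = 49, so z = 9408/49 = 192.
Check: U(7, 192) = 9408.

z = 192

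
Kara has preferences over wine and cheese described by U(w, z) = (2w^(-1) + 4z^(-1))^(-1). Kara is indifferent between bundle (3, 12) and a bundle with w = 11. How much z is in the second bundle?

U depends on (w, z) only through S = 2w^(-1) + 4z^(-1), so equal utility means equal S. At (3, 12): S = 1.
With w = 11: 2·11^(-1) = 2/11, so 4z^(-1) = 1 − 2/11 = 9/11, i.e. z^(-1) = 9/44.
Hence z = 1/(9/44) = 44/9.
Check: U(11, 44/9) = 1.

z = 44/9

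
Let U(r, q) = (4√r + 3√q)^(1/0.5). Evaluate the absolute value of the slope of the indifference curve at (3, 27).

For CES with ρ = 0.5, MRS = (4/3)·√(q/r).
At (3, 27): MRS = 4.
So at (3, 27) the consumer would give up 4 units of q for one more unit of r.

MRS = 4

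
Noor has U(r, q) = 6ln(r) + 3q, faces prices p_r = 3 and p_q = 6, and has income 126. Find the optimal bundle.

MU_r = 6/r, MU_q = 3.
MRS = 6/r ÷ 3.
Tangency: set MRS = p_r/p_q = 3/6 = 0.5.
MRS depends only on r: 2/r = 0.5 ⇒ r* = 2/0.5 = 4.
From the budget, 6·q = 126 − 3·4 = 114, so q* = 19.

r* = 4, q* = 19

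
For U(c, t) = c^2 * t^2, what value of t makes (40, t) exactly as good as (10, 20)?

t = 5

U(10, 20) = 40000.
Set U(40, t) = 40000 and solve.
With c = 40: 40^2 = 1600, so t^2 = 40000/1600 = 25; taking the square root, t = 5.
Check: U(40, 5) = 40000.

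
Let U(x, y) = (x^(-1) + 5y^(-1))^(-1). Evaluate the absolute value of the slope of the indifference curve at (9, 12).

For CES with ρ = -1, MRS = (1/5)·(y/x)^2.
At (9, 12): MRS = 16/45.
The indifference curve has slope −16/45 at this bundle.

MRS = 16/45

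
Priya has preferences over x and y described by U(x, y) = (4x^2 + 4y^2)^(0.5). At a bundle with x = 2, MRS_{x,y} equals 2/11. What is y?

y = 11

For CES with ρ = 2, MRS = (y/x)^(-1).
Setting (y/2)^(-1) = 2/11 gives y/2 = 5.5 and y = 11.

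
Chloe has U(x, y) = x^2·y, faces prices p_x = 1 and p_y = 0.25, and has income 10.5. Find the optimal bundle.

x* = 7, y* = 14

MU_x = 2·x·y and MU_y = x^2.
MRS = MU_x/MU_y = (2/1)·y/x.
Tangency: set MRS = p_x/p_y = 1/0.25 = 4.
So (2/1)·y/x = 4, i.e. y = 2·x.
Substitute into the budget 1·x + 0.25·y = 10.5: 1.5·x = 10.5, so x* = 7.
Then y* = 2·7 = 14.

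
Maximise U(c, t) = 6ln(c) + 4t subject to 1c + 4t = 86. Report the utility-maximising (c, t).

MU_c = 6/c, MU_t = 4.
MRS = 6/c ÷ 4.
Tangency: set MRS = p_c/p_t = 1/4 = 0.25.
MRS depends only on c: 1.5/c = 0.25 ⇒ c* = 1.5/0.25 = 6.
From the budget, 4·t = 86 − 1·6 = 80, so t* = 20.

c* = 6, t* = 20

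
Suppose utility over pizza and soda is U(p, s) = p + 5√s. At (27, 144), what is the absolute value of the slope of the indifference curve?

MU_p = 1, MU_s = 5/(2√s).
MRS = 1 ÷ (5/(2√s)).
At (27, 144): MRS = 4.8.
That is, one extra unit of p is worth 4.8 units of s at the margin.

MRS = 4.8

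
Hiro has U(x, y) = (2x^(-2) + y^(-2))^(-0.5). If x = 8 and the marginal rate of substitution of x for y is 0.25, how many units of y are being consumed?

y = 4

For CES with ρ = -2, MRS = (2/1)·(y/x)^3.
Setting (2/1)·(y/8)^3 = 0.25 gives (y/8)^3 = 0.125, so y/8 = 0.5 and y = 4.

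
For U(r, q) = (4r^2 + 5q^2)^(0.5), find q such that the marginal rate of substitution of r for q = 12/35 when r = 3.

q = 7

For CES with ρ = 2, MRS = (4/5)·(q/r)^(-1).
Setting (4/5)·(q/3)^(-1) = 12/35 gives (q/3)^(-1) = 3/7, so q/3 = 7/3 and q = 7.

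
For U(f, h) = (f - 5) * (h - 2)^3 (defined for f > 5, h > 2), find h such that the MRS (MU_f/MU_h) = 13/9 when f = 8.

MU_f = (h−2)^3, MU_h = 3·(f−5)·(h−2)^2.
MRS = (1/3)·(h−2)/(f−5).
Substitute f = 8: MRS = (h − 2)/9. Setting this equal to 13/9 gives h − 2 = (13/9)·9 = 13, so h = 15.

h = 15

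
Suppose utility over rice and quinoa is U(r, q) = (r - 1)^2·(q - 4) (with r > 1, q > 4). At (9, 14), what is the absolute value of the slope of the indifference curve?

MU_r = 2·(r−1)·(q−4), MU_q = (r−1)^2.
MRS = (2/1)·(q−4)/(r−1).
At (9, 14): MRS = 2.5.
That is, one extra unit of r is worth 2.5 units of q at the margin.

MRS = 2.5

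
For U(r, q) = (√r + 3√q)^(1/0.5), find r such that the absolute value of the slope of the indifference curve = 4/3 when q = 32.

r = 2

For CES with ρ = 0.5, MRS = (1/3)·√(q/r).
Setting (1/3)·√(32/r) = 4/3 gives √(32/r) = 4, so 32/r = 16 and r = 2.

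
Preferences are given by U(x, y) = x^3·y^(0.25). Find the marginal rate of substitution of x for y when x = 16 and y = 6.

MRS = 4.5

MU_x = 3·x^2·y^(0.25) and MU_y = 0.25·x^3·y^(-0.75).
MRS = MU_x/MU_y = (12)·y/x.
At (16, 6): MRS = 4.5.
So at (16, 6) the consumer would give up 4.5 units of y for one more unit of x.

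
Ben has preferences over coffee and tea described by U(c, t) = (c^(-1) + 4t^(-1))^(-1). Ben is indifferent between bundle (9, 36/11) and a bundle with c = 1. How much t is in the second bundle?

t = 12

U depends on (c, t) only through S = c^(-1) + 4t^(-1), so equal utility means equal S. At (9, 36/11): S = 4/3.
With c = 1: 1^(-1) = 1, so 4t^(-1) = 4/3 − 1 = 1/3, i.e. t^(-1) = 1/12.
Hence t = 1/(1/12) = 12.
Check: U(1, 12) = 0.75.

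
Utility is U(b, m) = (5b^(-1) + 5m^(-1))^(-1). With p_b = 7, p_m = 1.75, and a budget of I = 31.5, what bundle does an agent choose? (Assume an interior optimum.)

b* = 3, m* = 6

For CES with ρ = -1, MRS = (m/b)^2.
Tangency: set MRS = p_b/p_m = 7/1.75 = 4.
So (m/b)^2 = 4; taking the square root, m/b = 2, i.e. m = 2·b.
Substitute into the budget 7·b + 1.75·m = 31.5: 10.5·b = 31.5, so b* = 3 and m* = 2·3 = 6.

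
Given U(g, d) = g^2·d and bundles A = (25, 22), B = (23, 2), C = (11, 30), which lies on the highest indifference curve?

Evaluate utility at each bundle:
U(A) = 13750.
U(B) = 1058.
U(C) = 3630.
Highest utility is A, so A ≻ C ≻ B.

Bundle A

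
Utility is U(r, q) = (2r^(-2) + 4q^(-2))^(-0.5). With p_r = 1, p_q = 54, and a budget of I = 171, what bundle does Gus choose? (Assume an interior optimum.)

r* = 9, q* = 3

For CES with ρ = -2, MRS = (2/4)·(q/r)^3.
Tangency: set MRS = p_r/p_q = 1/54.
So (q/r)^3 = 1/27; taking the cube root, q/r = 1/3, i.e. q = (1/3)·r.
Substitute into the budget 1·r + 54·q = 171: 19·r = 171, so r* = 9 and q* = (1/3)·9 = 3.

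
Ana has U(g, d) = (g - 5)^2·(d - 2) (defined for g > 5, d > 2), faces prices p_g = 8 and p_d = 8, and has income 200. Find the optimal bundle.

g* = 17, d* = 8

MU_g = 2·(g−5)·(d−2), MU_d = (g−5)^2.
MRS = (2/1)·(d−2)/(g−5).
Tangency: set MRS = p_g/p_d = 8/8 = 1.
So (2/1)·(d − 2)/(g − 5) = 1, i.e. (d − 2) = 0.5·(g − 5).
Rewrite the budget in excess-of-subsistence terms: 8·(g − 5) + 8·(d − 2) = 200 − 8·5 − 8·2 = 144.
Substituting, 12·(g − 5) = 144, so g − 5 = 12 and g* = 17.
Then d − 2 = 0.5·12 = 6, so d* = 8.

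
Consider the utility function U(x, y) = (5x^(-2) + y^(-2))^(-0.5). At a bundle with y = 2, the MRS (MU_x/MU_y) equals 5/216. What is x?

For CES with ρ = -2, MRS = (5/1)·(y/x)^3.
Setting (5/1)·(2/x)^3 = 5/216 gives (2/x)^3 = 1/216, so 2/x = 1/6 and x = 12.

x = 12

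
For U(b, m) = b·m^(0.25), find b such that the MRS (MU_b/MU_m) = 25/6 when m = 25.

b = 24

MU_b = m^(0.25) and MU_m = 0.25·b·m^(-0.75).
MRS = MU_b/MU_m = (4)·m/b.
Substitute m = 25: MRS = 100/b. Setting 100/b = 25/6 gives b = 100/(25/6) = 24.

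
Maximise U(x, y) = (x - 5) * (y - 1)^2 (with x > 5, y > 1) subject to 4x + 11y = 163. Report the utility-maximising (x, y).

x* = 16, y* = 9

MU_x = (y−1)^2, MU_y = 2·(x−5)·(y−1).
MRS = (1/2)·(y−1)/(x−5).
Tangency: set MRS = p_x/p_y = 4/11.
So (1/2)·(y − 1)/(x − 5) = 4/11, i.e. (y − 1) = (8/11)·(x − 5).
Rewrite the budget in excess-of-subsistence terms: 4·(x − 5) + 11·(y − 1) = 163 − 4·5 − 11·1 = 132.
Substituting, 12·(x − 5) = 132, so x − 5 = 11 and x* = 16.
Then y − 1 = (8/11)·11 = 8, so y* = 9.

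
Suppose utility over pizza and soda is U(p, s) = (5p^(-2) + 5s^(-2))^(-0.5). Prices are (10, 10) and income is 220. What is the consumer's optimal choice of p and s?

p* = 11, s* = 11

For CES with ρ = -2, MRS = (s/p)^3.
Tangency: set MRS = p_p/p_s = 10/10 = 1.
So (s/p)^3 = 1; taking the cube root, s/p = 1, i.e. s = p.
Substitute into the budget 10·p + 10·s = 220: 20·p = 220, so p* = 11 and s* = 11.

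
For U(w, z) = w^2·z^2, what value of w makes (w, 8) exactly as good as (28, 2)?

w = 7

U(28, 2) = 3136.
Set U(w, 8) = 3136 and solve.
With z = 8: 8^2 = 64, so w^2 = 3136/64 = 49; taking the square root, w = 7.
Check: U(7, 8) = 3136.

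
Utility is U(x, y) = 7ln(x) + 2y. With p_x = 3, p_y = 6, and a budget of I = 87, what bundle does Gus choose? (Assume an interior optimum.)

MU_x = 7/x, MU_y = 2.
MRS = 7/x ÷ 2.
Tangency: set MRS = p_x/p_y = 3/6 = 0.5.
MRS depends only on x: 3.5/x = 0.5 ⇒ x* = 3.5/0.5 = 7.
From the budget, 6·y = 87 − 3·7 = 66, so y* = 11.

x* = 7, y* = 11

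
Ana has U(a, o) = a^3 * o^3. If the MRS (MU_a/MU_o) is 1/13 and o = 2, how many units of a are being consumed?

MU_a = 3·a^2·o^3 and MU_o = 3·a^3·o^2.
MRS = MU_a/MU_o = o/a.
Substitute o = 2: MRS = 2/a. Setting 2/a = 1/13 gives a = 2/(1/13) = 26.

a = 26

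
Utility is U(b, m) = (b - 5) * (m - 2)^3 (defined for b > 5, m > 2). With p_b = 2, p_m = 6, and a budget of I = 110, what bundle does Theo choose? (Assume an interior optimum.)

b* = 16, m* = 13

MU_b = (m−2)^3, MU_m = 3·(b−5)·(m−2)^2.
MRS = (1/3)·(m−2)/(b−5).
Tangency: set MRS = p_b/p_m = 2/6 = 1/3.
So (1/3)·(m − 2)/(b − 5) = 1/3, i.e. (m − 2) = (b − 5).
Rewrite the budget in excess-of-subsistence terms: 2·(b − 5) + 6·(m − 2) = 110 − 2·5 − 6·2 = 88.
Substituting, 8·(b − 5) = 88, so b − 5 = 11 and b* = 16.
Then m − 2 = 11, so m* = 13.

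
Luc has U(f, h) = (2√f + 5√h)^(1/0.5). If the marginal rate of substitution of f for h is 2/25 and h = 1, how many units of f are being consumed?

For CES with ρ = 0.5, MRS = (2/5)·√(h/f).
Setting (2/5)·√(1/f) = 2/25 gives √(1/f) = 0.2, so 1/f = 1/25 and f = 25.

f = 25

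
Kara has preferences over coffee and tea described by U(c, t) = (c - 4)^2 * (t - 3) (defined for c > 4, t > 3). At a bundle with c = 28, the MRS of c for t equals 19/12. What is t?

t = 22

MU_c = 2·(c−4)·(t−3), MU_t = (c−4)^2.
MRS = (2/1)·(t−3)/(c−4).
Substitute c = 28: MRS = (t − 3)/12. Setting this equal to 19/12 gives t − 3 = (19/12)·12 = 19, so t = 22.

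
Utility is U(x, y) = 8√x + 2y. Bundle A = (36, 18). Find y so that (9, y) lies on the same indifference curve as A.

U(36, 18) = 84.
Set U(9, y) = 84 and solve.
With x = 9: √9 = 3, so 2y = 84 − 8·3 = 60 and y = 30.
Check: U(9, 30) = 84.

y = 30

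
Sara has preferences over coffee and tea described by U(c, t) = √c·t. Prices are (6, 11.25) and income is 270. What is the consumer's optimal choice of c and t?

MU_c = 0.5·c^(-0.5)·t and MU_t = √c.
MRS = MU_c/MU_t = (0.5)·t/c.
Tangency: set MRS = p_c/p_t = 6/11.25 = 8/15.
So (0.5)·t/c = 8/15, i.e. t = (16/15)·c.
Substitute into the budget 6·c + 11.25·t = 270: 18·c = 270, so c* = 15.
Then t* = (16/15)·15 = 16.

c* = 15, t* = 16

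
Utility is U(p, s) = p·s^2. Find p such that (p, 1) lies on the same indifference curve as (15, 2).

p = 60

U(15, 2) = 60.
Set U(p, 1) = 60 and solve.
With s = 1: 1^2 = 1, so p = 60/1 = 60.
Check: U(60, 1) = 60.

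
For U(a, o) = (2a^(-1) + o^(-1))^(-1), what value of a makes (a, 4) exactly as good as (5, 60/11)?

a = 6

U depends on (a, o) only through S = 2a^(-1) + o^(-1), so equal utility means equal S. At (5, 60/11): S = 7/12.
With o = 4: 4^(-1) = 0.25, so 2a^(-1) = 7/12 − 0.25 = 1/3, i.e. a^(-1) = 1/6.
Hence a = 1/(1/6) = 6.
Check: U(6, 4) = 1.7143.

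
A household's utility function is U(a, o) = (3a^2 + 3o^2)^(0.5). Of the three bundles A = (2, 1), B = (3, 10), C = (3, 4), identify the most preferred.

Evaluate utility at each bundle:
U(A) = 3.873.
U(B) = 18.083.
U(C) = 8.660.
Highest utility is B, so B ≻ C ≻ A.

Bundle B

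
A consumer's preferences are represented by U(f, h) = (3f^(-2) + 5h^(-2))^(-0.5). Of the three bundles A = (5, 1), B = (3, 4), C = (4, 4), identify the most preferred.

Bundle C

Evaluate utility at each bundle:
U(A) = 0.442.
U(B) = 1.244.
U(C) = 1.414.
Highest utility is C, so C ≻ B ≻ A.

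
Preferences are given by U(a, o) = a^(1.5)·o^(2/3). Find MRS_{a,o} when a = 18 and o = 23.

MRS = 2.875

MU_a = 1.5·√a·o^(2/3) and MU_o = 2/3·a^(1.5)·o^(-1/3).
MRS = MU_a/MU_o = (2.25)·o/a.
At (18, 23): MRS = 2.875.
So at (18, 23) the consumer would give up 2.875 units of o for one more unit of a.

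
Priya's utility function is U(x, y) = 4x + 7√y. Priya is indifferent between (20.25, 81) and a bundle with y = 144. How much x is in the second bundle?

U(20.25, 81) = 144.
Set U(x, 144) = 144 and solve.
With y = 144: √144 = 12, so 4x = 144 − 7·12 = 60 and x = 15.
Check: U(15, 144) = 144.

x = 15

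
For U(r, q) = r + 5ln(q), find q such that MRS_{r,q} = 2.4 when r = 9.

q = 12

MU_r = 1, MU_q = 5/q.
MRS = 1 ÷ (5/q).
MRS depends only on q: 0.2·q = 2.4 ⇒ q = 2.4/0.2 = 12.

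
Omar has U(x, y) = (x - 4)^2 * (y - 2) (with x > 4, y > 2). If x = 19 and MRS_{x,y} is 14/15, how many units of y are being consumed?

y = 9

MU_x = 2·(x−4)·(y−2), MU_y = (x−4)^2.
MRS = (2/1)·(y−2)/(x−4).
Substitute x = 19: MRS = (y − 2)/7.5. Setting this equal to 14/15 gives y − 2 = (14/15)·7.5 = 7, so y = 9.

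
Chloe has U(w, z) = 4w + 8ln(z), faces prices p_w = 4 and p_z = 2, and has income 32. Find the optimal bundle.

MU_w = 4, MU_z = 8/z.
MRS = 4 ÷ (8/z).
Tangency: set MRS = p_w/p_z = 4/2 = 2.
MRS depends only on z: 0.5·z = 2 ⇒ z* = 2/0.5 = 4.
From the budget, 4·w = 32 − 2·4 = 24, so w* = 6.

w* = 6, z* = 4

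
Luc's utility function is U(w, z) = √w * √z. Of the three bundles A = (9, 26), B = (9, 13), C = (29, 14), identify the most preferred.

Evaluate utility at each bundle:
U(A) = 15.297.
U(B) = 10.817.
U(C) = 20.149.
Highest utility is C, so C ≻ A ≻ B.

Bundle C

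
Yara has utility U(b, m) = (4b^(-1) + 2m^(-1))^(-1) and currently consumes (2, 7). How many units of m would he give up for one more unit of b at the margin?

For CES with ρ = -1, MRS = (4/2)·(m/b)^2.
At (2, 7): MRS = 24.5.
That is, one extra unit of b is worth 24.5 units of m at the margin.

MRS = 24.5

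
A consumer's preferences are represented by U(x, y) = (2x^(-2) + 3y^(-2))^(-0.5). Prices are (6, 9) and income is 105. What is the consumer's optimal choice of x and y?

For CES with ρ = -2, MRS = (2/3)·(y/x)^3.
Tangency: set MRS = p_x/p_y = 6/9 = 2/3.
So (y/x)^3 = 1; taking the cube root, y/x = 1, i.e. y = x.
Substitute into the budget 6·x + 9·y = 105: 15·x = 105, so x* = 7 and y* = 7.

x* = 7, y* = 7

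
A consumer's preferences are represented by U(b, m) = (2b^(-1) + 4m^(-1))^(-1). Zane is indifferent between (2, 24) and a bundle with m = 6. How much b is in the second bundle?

b = 4

U depends on (b, m) only through S = 2b^(-1) + 4m^(-1), so equal utility means equal S. At (2, 24): S = 7/6.
With m = 6: 4·6^(-1) = 2/3, so 2b^(-1) = 7/6 − 2/3 = 0.5, i.e. b^(-1) = 0.25.
Hence b = 1/0.25 = 4.
Check: U(4, 6) = 0.8571.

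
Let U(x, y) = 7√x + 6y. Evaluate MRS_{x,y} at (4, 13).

MRS = 7/24

MU_x = 7/(2√x), MU_y = 6.
MRS = 7/(2√x) ÷ 6.
At (4, 13): MRS = 7/24.
The indifference curve has slope −7/24 at this bundle.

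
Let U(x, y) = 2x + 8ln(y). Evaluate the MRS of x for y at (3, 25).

MRS = 6.25

MU_x = 2, MU_y = 8/y.
MRS = 2 ÷ (8/y).
At (3, 25): MRS = 6.25.
The indifference curve has slope −6.25 at this bundle.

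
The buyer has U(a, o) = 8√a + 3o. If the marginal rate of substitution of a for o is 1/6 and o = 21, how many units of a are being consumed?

MU_a = 8/(2√a), MU_o = 3.
MRS = 8/(2√a) ÷ 3.
MRS depends only on a: (4/3)/√a = 1/6 ⇒ √a = (4/3)/(1/6) = 8 ⇒ a = 64.

a = 64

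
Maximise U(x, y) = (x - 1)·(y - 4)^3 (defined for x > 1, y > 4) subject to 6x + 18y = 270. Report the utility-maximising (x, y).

x* = 9, y* = 12

MU_x = (y−4)^3, MU_y = 3·(x−1)·(y−4)^2.
MRS = (1/3)·(y−4)/(x−1).
Tangency: set MRS = p_x/p_y = 6/18 = 1/3.
So (1/3)·(y − 4)/(x − 1) = 1/3, i.e. (y − 4) = (x − 1).
Rewrite the budget in excess-of-subsistence terms: 6·(x − 1) + 18·(y − 4) = 270 − 6·1 − 18·4 = 192.
Substituting, 24·(x − 1) = 192, so x − 1 = 8 and x* = 9.
Then y − 4 = 8, so y* = 12.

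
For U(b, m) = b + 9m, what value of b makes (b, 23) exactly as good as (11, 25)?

U(11, 25) = 236.
Set U(b, 23) = 236 and solve.
b + 9·23 = 236 ⇒ b = 29 ⇒ b = 29.
Check: U(29, 23) = 236.

b = 29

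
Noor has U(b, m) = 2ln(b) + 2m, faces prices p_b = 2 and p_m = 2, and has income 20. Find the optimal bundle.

MU_b = 2/b, MU_m = 2.
MRS = 2/b ÷ 2.
Tangency: set MRS = p_b/p_m = 2/2 = 1.
MRS depends only on b: 1/b = 1 ⇒ b* = 1/1 = 1.
From the budget, 2·m = 20 − 2·1 = 18, so m* = 9.

b* = 1, m* = 9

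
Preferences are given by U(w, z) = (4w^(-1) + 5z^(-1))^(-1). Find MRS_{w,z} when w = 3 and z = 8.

MRS = 256/45

For CES with ρ = -1, MRS = (4/5)·(z/w)^2.
At (3, 8): MRS = 256/45.
That is, one extra unit of w is worth 256/45 units of z at the margin.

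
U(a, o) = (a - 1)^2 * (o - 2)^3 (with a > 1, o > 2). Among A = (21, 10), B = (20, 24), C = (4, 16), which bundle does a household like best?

Bundle B

Evaluate utility at each bundle:
U(A) = 204800.
U(B) = 3843928.
U(C) = 24696.
Highest utility is B, so B ≻ A ≻ C.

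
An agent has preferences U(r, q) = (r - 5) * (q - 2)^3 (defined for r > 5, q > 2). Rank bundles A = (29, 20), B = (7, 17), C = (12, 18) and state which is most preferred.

Evaluate utility at each bundle:
U(A) = 139968.
U(B) = 6750.
U(C) = 28672.
Highest utility is A, so A ≻ C ≻ B.

Bundle A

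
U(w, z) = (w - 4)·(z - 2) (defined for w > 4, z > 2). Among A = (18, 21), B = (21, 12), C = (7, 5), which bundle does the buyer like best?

Evaluate utility at each bundle:
U(A) = 266.
U(B) = 170.
U(C) = 9.
Highest utility is A, so A ≻ B ≻ C.

Bundle A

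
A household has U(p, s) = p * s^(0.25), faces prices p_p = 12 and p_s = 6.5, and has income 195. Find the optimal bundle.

p* = 13, s* = 6

MU_p = s^(0.25) and MU_s = 0.25·p·s^(-0.75).
MRS = MU_p/MU_s = (4)·s/p.
Tangency: set MRS = p_p/p_s = 12/6.5 = 24/13.
So (4)·s/p = 24/13, i.e. s = (6/13)·p.
Substitute into the budget 12·p + 6.5·s = 195: 15·p = 195, so p* = 13.
Then s* = (6/13)·13 = 6.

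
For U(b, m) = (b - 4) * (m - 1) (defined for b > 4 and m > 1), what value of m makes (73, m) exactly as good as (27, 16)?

m = 6

U(27, 16) = 345.
Set U(73, m) = 345 and solve.
With b = 73: (73 − 4) = 69, so (m − 1) = 345/69 = 5.
So m = 1 + 5 = 6.
Check: U(73, 6) = 345.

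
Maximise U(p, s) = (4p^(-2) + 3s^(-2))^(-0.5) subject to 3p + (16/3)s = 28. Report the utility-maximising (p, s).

p* = 4, s* = 3

For CES with ρ = -2, MRS = (4/3)·(s/p)^3.
Tangency: set MRS = p_p/p_s = 3/(16/3) = 9/16.
So (s/p)^3 = 27/64; taking the cube root, s/p = 0.75, i.e. s = 0.75·p.
Substitute into the budget 3·p + (16/3)·s = 28: 7·p = 28, so p* = 4 and s* = 0.75·4 = 3.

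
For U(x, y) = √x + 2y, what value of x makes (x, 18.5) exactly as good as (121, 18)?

x = 100

U(121, 18) = 47.
Set U(x, 18.5) = 47 and solve.
With y = 18.5: √x = 47 − 2·18.5 = 10, so √x = 10 and x = 100.
Check: U(100, 18.5) = 47.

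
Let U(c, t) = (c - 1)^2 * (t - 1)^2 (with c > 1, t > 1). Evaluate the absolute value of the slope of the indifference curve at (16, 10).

MRS = 0.6

MU_c = 2·(c−1)·(t−1)^2, MU_t = 2·(c−1)^2·(t−1).
MRS = (t−1)/(c−1).
At (16, 10): MRS = 0.6.
So at (16, 10) the consumer would give up 0.6 units of t for one more unit of c.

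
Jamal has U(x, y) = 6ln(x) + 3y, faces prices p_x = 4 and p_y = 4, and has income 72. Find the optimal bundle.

MU_x = 6/x, MU_y = 3.
MRS = 6/x ÷ 3.
Tangency: set MRS = p_x/p_y = 4/4 = 1.
MRS depends only on x: 2/x = 1 ⇒ x* = 2/1 = 2.
From the budget, 4·y = 72 − 4·2 = 64, so y* = 16.

x* = 2, y* = 16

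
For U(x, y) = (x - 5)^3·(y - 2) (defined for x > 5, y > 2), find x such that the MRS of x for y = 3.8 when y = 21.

x = 20

MU_x = 3·(x−5)^2·(y−2), MU_y = (x−5)^3.
MRS = (3/1)·(y−2)/(x−5).
Substitute y = 21: MRS = 57/(x − 5). Setting this equal to 3.8 gives x − 5 = 57/3.8 = 15, so x = 20.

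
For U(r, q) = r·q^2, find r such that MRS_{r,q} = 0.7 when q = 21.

MU_r = q^2 and MU_q = 2·r·q.
MRS = MU_r/MU_q = (1/2)·q/r.
Substitute q = 21: MRS = 10.5/r. Setting 10.5/r = 0.7 gives r = 10.5/0.7 = 15.

r = 15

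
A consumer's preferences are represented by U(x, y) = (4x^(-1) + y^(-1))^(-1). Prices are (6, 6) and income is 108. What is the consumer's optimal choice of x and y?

For CES with ρ = -1, MRS = (4/1)·(y/x)^2.
Tangency: set MRS = p_x/p_y = 6/6 = 1.
So (y/x)^2 = 0.25; taking the square root, y/x = 0.5, i.e. y = 0.5·x.
Substitute into the budget 6·x + 6·y = 108: 9·x = 108, so x* = 12 and y* = 0.5·12 = 6.

x* = 12, y* = 6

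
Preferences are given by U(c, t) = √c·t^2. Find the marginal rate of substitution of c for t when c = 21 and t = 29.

MRS = 29/84

MU_c = 0.5·c^(-0.5)·t^2 and MU_t = 2·√c·t.
MRS = MU_c/MU_t = (0.25)·t/c.
At (21, 29): MRS = 29/84.
That is, one extra unit of c is worth 29/84 units of t at the margin.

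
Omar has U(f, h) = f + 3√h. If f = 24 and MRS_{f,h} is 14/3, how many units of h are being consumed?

MU_f = 1, MU_h = 3/(2√h).
MRS = 1 ÷ (3/(2√h)).
MRS depends only on h: (2/3)·√h = 14/3 ⇒ √h = (14/3)/(2/3) = 7 ⇒ h = 49.

h = 49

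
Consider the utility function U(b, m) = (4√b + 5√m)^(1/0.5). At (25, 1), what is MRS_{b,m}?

For CES with ρ = 0.5, MRS = (4/5)·√(m/b).
At (25, 1): MRS = 4/25.
The indifference curve has slope −4/25 at this bundle.

MRS = 4/25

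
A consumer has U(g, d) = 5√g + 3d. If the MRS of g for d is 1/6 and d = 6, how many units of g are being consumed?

MU_g = 5/(2√g), MU_d = 3.
MRS = 5/(2√g) ÷ 3.
MRS depends only on g: (5/6)/√g = 1/6 ⇒ √g = (5/6)/(1/6) = 5 ⇒ g = 25.

g = 25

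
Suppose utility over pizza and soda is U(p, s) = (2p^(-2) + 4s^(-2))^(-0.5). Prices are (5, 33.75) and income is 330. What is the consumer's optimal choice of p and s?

For CES with ρ = -2, MRS = (2/4)·(s/p)^3.
Tangency: set MRS = p_p/p_s = 5/33.75 = 4/27.
So (s/p)^3 = 8/27; taking the cube root, s/p = 2/3, i.e. s = (2/3)·p.
Substitute into the budget 5·p + 33.75·s = 330: 27.5·p = 330, so p* = 12 and s* = (2/3)·12 = 8.

p* = 12, s* = 8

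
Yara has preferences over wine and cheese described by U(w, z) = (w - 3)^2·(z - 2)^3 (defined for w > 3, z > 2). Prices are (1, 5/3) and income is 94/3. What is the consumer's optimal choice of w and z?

w* = 13, z* = 11

MU_w = 2·(w−3)·(z−2)^3, MU_z = 3·(w−3)^2·(z−2)^2.
MRS = (2/3)·(z−2)/(w−3).
Tangency: set MRS = p_w/p_z = 1/(5/3) = 0.6.
So (2/3)·(z − 2)/(w − 3) = 0.6, i.e. (z − 2) = 0.9·(w − 3).
Rewrite the budget in excess-of-subsistence terms: 1·(w − 3) + (5/3)·(z − 2) = 94/3 − 1·3 − (5/3)·2 = 25.
Substituting, 2.5·(w − 3) = 25, so w − 3 = 10 and w* = 13.
Then z − 2 = 0.9·10 = 9, so z* = 11.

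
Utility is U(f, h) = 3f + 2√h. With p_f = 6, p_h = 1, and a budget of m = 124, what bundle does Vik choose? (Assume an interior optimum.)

MU_f = 3, MU_h = 2/(2√h).
MRS = 3 ÷ (2/(2√h)).
Tangency: set MRS = p_f/p_h = 6/1 = 6.
MRS depends only on h: 3·√h = 6 ⇒ √h = 6/3 = 2 ⇒ h* = 4.
From the budget, 6·f = 124 − 1·4 = 120, so f* = 20.

f* = 20, h* = 4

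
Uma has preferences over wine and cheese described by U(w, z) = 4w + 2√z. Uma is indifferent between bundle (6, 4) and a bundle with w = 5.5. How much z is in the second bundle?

z = 9

U(6, 4) = 28.
Set U(5.5, z) = 28 and solve.
With w = 5.5: 2√z = 28 − 4·5.5 = 6, so √z = 3 and z = 9.
Check: U(5.5, 9) = 28.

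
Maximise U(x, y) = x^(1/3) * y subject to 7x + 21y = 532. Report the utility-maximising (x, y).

x* = 19, y* = 19

MU_x = 1/3·x^(-2/3)·y and MU_y = x^(1/3).
MRS = MU_x/MU_y = (1/3)·y/x.
Tangency: set MRS = p_x/p_y = 7/21 = 1/3.
So (1/3)·y/x = 1/3, i.e. y = x.
Substitute into the budget 7·x + 21·y = 532: 28·x = 532, so x* = 19.
Then y* = 19.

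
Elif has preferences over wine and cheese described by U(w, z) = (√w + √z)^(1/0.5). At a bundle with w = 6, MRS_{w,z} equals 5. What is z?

z = 150

For CES with ρ = 0.5, MRS = √(z/w).
Setting √(z/6) = 5 gives z/6 = 25 and z = 150.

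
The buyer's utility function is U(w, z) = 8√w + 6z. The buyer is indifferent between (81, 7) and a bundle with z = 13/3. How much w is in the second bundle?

U(81, 7) = 114.
Set U(w, 13/3) = 114 and solve.
With z = 13/3: 8√w = 114 − 6·13/3 = 88, so √w = 11 and w = 121.
Check: U(121, 13/3) = 114.

w = 121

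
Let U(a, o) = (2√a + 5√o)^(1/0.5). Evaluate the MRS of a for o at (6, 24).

For CES with ρ = 0.5, MRS = (2/5)·√(o/a).
At (6, 24): MRS = 0.8.
The indifference curve has slope −0.8 at this bundle.

MRS = 0.8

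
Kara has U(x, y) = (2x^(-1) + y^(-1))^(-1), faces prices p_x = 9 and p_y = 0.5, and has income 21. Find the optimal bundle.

For CES with ρ = -1, MRS = (2/1)·(y/x)^2.
Tangency: set MRS = p_x/p_y = 9/0.5 = 18.
So (y/x)^2 = 9; taking the square root, y/x = 3, i.e. y = 3·x.
Substitute into the budget 9·x + 0.5·y = 21: 10.5·x = 21, so x* = 2 and y* = 3·2 = 6.

x* = 2, y* = 6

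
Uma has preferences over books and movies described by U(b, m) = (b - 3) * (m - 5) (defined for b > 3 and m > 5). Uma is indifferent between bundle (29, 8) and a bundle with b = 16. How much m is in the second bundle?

m = 11

U(29, 8) = 78.
Set U(16, m) = 78 and solve.
With b = 16: (16 − 3) = 13, so (m − 5) = 78/13 = 6.
So m = 5 + 6 = 11.
Check: U(16, 11) = 78.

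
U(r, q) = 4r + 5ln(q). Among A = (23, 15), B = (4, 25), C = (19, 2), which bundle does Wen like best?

Evaluate utility at each bundle:
U(A) = 105.540.
U(B) = 32.094.
U(C) = 79.466.
Highest utility is A, so A ≻ C ≻ B.

Bundle A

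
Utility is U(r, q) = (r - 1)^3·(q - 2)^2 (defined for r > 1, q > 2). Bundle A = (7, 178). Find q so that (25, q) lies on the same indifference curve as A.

q = 24

U(7, 178) = 6690816.
Set U(25, q) = 6690816 and solve.
With r = 25: (25 − 1)^3 = 13824, so (q − 2)^2 = 6690816/13824 = 484.
Taking the square root (with q > 2): q − 2 = 22, so q = 24.
Check: U(25, 24) = 6690816.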